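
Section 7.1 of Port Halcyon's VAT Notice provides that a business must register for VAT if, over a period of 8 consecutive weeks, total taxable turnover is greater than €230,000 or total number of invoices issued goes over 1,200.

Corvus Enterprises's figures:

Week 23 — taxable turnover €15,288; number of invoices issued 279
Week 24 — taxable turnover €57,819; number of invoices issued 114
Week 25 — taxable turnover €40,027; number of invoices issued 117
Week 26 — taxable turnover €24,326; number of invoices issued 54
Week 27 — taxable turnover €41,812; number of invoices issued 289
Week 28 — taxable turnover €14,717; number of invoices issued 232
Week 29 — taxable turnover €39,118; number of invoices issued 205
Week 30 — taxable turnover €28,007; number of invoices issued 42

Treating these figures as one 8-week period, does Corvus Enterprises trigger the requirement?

Yes

Total taxable turnover: €15,288 + €57,819 + €40,027 + €24,326 + €41,812 + €14,717 + €39,118 + €28,007 = €261,114 (> €230,000).
Total number of invoices issued: 279 + 114 + 117 + 54 + 289 + 232 + 205 + 42 = 1,332 (> 1,200).
The test is 'or': at least one threshold is exceeded.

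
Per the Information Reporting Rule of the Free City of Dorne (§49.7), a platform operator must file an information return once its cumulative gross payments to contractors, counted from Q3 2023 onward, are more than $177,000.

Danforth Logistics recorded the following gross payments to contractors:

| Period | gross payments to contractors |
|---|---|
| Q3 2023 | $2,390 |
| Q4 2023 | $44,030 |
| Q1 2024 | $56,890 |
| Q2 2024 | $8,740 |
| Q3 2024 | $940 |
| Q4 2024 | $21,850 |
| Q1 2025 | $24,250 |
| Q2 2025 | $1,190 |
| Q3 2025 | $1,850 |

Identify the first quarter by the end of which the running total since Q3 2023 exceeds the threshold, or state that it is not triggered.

Through Q3 2023: $2,390
Through Q4 2023: $46,420
Through Q1 2024: $103,310
Through Q2 2024: $112,050
Through Q3 2024: $112,990
Through Q4 2024: $134,840
Through Q1 2025: $159,090
Through Q2 2025: $160,280
Through Q3 2025: $162,130
Final cumulative total $162,130 ≤ $177,000; the threshold is never exceeded.

Not triggered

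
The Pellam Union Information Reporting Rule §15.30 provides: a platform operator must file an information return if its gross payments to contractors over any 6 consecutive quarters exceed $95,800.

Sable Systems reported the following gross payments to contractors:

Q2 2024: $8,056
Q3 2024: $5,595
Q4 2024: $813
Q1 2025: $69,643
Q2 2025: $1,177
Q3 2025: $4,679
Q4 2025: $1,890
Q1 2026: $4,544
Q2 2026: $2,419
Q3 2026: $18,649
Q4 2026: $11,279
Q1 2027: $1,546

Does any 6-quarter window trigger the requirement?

Q2 2024–Q3 2025: $8,056 + $5,595 + $813 + $69,643 + $1,177 + $4,679 = $89,963 (under)
Q3 2024–Q4 2025: $5,595 + $813 + $69,643 + $1,177 + $4,679 + $1,890 = $83,797 (under)
Q4 2024–Q1 2026: $813 + $69,643 + $1,177 + $4,679 + $1,890 + $4,544 = $82,746 (under)
Q1 2025–Q2 2026: $69,643 + $1,177 + $4,679 + $1,890 + $4,544 + $2,419 = $84,352 (under)
Q2 2025–Q3 2026: $1,177 + $4,679 + $1,890 + $4,544 + $2,419 + $18,649 = $33,358 (under)
Q3 2025–Q4 2026: $4,679 + $1,890 + $4,544 + $2,419 + $18,649 + $11,279 = $43,460 (under)
Q4 2025–Q1 2027: $1,890 + $4,544 + $2,419 + $18,649 + $11,279 + $1,546 = $40,327 (under)
No window exceeds $95,800.

No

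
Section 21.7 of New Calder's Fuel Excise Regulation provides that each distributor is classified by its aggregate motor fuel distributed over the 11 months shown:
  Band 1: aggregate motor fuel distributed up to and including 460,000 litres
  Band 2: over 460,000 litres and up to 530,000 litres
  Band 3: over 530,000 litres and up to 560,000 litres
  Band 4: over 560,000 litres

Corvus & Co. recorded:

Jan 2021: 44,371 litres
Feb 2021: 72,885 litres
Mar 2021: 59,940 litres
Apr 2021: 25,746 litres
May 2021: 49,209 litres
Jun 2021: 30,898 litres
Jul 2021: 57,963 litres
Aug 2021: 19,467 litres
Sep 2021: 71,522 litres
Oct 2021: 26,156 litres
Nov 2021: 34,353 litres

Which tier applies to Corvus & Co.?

Aggregate motor fuel distributed: 44,371 litres + 72,885 litres + 59,940 litres + 25,746 litres + 49,209 litres + 30,898 litres + 57,963 litres + 19,467 litres + 71,522 litres + 26,156 litres + 34,353 litres = 492,510 litres.
460,000 litres < 492,510 litres ≤ 530,000 litres, so Band 2 applies.

Band 2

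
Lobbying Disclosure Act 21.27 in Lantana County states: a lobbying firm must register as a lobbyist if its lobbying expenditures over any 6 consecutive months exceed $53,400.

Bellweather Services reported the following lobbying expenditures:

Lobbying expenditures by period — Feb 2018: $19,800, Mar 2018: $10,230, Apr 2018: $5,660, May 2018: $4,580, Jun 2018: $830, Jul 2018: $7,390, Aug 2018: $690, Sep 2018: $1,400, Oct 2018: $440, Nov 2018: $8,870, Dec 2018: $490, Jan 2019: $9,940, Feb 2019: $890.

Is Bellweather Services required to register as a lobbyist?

No

Feb 2018–Jul 2018: $19,800 + $10,230 + $5,660 + $4,580 + $830 + $7,390 = $48,490 (under)
Mar 2018–Aug 2018: $10,230 + $5,660 + $4,580 + $830 + $7,390 + $690 = $29,380 (under)
Apr 2018–Sep 2018: $5,660 + $4,580 + $830 + $7,390 + $690 + $1,400 = $20,550 (under)
May 2018–Oct 2018: $4,580 + $830 + $7,390 + $690 + $1,400 + $440 = $15,330 (under)
Jun 2018–Nov 2018: $830 + $7,390 + $690 + $1,400 + $440 + $8,870 = $19,620 (under)
Jul 2018–Dec 2018: $7,390 + $690 + $1,400 + $440 + $8,870 + $490 = $19,280 (under)
Aug 2018–Jan 2019: $690 + $1,400 + $440 + $8,870 + $490 + $9,940 = $21,830 (under)
Sep 2018–Feb 2019: $1,400 + $440 + $8,870 + $490 + $9,940 + $890 = $22,030 (under)
No window exceeds $53,400.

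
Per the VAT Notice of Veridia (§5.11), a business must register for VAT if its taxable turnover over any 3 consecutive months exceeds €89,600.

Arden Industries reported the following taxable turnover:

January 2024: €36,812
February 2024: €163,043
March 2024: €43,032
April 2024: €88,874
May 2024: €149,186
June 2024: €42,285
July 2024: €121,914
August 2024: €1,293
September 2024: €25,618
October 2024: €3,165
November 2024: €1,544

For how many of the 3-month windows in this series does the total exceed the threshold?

7

January 2024–March 2024: €36,812 + €163,043 + €43,032 = €242,887 (over)
February 2024–April 2024: €163,043 + €43,032 + €88,874 = €294,949 (over)
March 2024–May 2024: €43,032 + €88,874 + €149,186 = €281,092 (over)
April 2024–June 2024: €88,874 + €149,186 + €42,285 = €280,345 (over)
May 2024–July 2024: €149,186 + €42,285 + €121,914 = €313,385 (over)
June 2024–August 2024: €42,285 + €121,914 + €1,293 = €165,492 (over)
July 2024–September 2024: €121,914 + €1,293 + €25,618 = €148,825 (over)
August 2024–October 2024: €1,293 + €25,618 + €3,165 = €30,076 (under)
September 2024–November 2024: €25,618 + €3,165 + €1,544 = €30,327 (under)
7 windows exceed the threshold.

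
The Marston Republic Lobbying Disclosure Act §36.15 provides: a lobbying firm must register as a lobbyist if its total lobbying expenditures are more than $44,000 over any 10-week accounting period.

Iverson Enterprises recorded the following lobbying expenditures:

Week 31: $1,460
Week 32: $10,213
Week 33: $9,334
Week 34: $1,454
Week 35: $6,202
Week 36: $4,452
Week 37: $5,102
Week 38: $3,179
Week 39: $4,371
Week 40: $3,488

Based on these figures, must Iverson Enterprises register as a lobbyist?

Total lobbying expenditures: $1,460 + $10,213 + $9,334 + $1,454 + $6,202 + $4,452 + $5,102 + $3,179 + $4,371 + $3,488 = $49,255.
$49,255 > $44,000, so the threshold is exceeded.

Yes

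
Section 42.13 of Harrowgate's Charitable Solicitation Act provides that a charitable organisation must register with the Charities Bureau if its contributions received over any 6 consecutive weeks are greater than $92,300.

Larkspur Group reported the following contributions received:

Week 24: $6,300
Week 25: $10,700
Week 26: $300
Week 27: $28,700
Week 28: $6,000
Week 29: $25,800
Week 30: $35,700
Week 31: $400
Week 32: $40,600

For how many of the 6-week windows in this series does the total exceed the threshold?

3

Week 24–Week 29: $6,300 + $10,700 + $300 + $28,700 + $6,000 + $25,800 = $77,800 (under)
Week 25–Week 30: $10,700 + $300 + $28,700 + $6,000 + $25,800 + $35,700 = $107,200 (over)
Week 26–Week 31: $300 + $28,700 + $6,000 + $25,800 + $35,700 + $400 = $96,900 (over)
Week 27–Week 32: $28,700 + $6,000 + $25,800 + $35,700 + $400 + $40,600 = $137,200 (over)
3 windows exceed the threshold.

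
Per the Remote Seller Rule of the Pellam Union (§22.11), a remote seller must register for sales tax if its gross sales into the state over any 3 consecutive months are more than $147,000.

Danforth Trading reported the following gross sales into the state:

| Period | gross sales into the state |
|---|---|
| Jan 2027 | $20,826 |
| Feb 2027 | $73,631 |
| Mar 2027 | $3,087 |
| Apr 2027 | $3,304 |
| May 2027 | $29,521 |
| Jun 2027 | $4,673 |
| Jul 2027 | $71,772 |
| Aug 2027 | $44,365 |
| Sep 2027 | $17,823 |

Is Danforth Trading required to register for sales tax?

Jan 2027–Mar 2027: $20,826 + $73,631 + $3,087 = $97,544 (under)
Feb 2027–Apr 2027: $73,631 + $3,087 + $3,304 = $80,022 (under)
Mar 2027–May 2027: $3,087 + $3,304 + $29,521 = $35,912 (under)
Apr 2027–Jun 2027: $3,304 + $29,521 + $4,673 = $37,498 (under)
May 2027–Jul 2027: $29,521 + $4,673 + $71,772 = $105,966 (under)
Jun 2027–Aug 2027: $4,673 + $71,772 + $44,365 = $120,810 (under)
Jul 2027–Sep 2027: $71,772 + $44,365 + $17,823 = $133,960 (under)
No window exceeds $147,000.

No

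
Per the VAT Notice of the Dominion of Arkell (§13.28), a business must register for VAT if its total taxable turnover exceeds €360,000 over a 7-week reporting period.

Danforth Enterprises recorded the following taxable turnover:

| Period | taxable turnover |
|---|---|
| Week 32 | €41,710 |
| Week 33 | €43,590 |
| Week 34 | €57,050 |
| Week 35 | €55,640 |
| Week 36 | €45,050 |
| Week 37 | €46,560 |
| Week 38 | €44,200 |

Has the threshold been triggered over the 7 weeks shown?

No

Total taxable turnover: €41,710 + €43,590 + €57,050 + €55,640 + €45,050 + €46,560 + €44,200 = €333,800.
€333,800 ≤ €360,000, so the threshold is not exceeded.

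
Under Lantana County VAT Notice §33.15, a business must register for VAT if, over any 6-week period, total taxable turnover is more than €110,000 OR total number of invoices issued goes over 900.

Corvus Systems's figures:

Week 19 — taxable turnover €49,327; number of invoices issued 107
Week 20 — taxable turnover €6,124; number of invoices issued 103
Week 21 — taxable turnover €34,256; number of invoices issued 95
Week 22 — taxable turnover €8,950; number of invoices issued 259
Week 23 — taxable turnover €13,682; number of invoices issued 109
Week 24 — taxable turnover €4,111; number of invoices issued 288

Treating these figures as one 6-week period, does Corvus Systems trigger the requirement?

Yes

Total taxable turnover: €49,327 + €6,124 + €34,256 + €8,950 + €13,682 + €4,111 = €116,450 (> €110,000).
Total number of invoices issued: 107 + 103 + 95 + 259 + 109 + 288 = 961 (> 900).
The test is 'or': at least one threshold is exceeded.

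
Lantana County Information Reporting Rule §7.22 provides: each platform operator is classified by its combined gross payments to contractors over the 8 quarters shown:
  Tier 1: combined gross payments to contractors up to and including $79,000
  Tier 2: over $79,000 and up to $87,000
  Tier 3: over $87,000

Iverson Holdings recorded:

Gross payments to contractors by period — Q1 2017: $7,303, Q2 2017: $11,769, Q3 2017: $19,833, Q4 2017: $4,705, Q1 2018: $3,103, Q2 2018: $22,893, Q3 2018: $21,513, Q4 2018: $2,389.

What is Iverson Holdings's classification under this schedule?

Combined gross payments to contractors: $7,303 + $11,769 + $19,833 + $4,705 + $3,103 + $22,893 + $21,513 + $2,389 = $93,508.
$93,508 > $87,000, so Tier 3 applies.

Tier 3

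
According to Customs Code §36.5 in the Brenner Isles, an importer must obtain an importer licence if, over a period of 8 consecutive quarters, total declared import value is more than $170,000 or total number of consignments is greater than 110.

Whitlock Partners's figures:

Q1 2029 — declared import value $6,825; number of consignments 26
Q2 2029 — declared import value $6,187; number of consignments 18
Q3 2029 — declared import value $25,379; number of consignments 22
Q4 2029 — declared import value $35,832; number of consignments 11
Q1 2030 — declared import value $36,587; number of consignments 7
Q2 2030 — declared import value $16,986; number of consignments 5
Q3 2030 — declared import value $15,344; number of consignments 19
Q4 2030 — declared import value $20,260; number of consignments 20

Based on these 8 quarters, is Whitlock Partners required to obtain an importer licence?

Yes

Total declared import value: $6,825 + $6,187 + $25,379 + $35,832 + $36,587 + $16,986 + $15,344 + $20,260 = $163,400 (≤ $170,000).
Total number of consignments: 26 + 18 + 22 + 11 + 7 + 5 + 19 + 20 = 128 (> 110).
The test is 'or': at least one threshold is exceeded.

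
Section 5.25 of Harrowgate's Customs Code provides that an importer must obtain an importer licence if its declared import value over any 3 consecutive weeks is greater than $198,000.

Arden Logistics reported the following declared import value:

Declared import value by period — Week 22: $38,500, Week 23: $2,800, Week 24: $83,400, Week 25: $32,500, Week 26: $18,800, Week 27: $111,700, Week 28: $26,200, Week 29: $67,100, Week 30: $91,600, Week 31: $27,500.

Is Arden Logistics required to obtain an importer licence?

Yes

Week 22–Week 24: $38,500 + $2,800 + $83,400 = $124,700 (under)
Week 23–Week 25: $2,800 + $83,400 + $32,500 = $118,700 (under)
Week 24–Week 26: $83,400 + $32,500 + $18,800 = $134,700 (under)
Week 25–Week 27: $32,500 + $18,800 + $111,700 = $163,000 (under)
Week 26–Week 28: $18,800 + $111,700 + $26,200 = $156,700 (under)
Week 27–Week 29: $111,700 + $26,200 + $67,100 = $205,000 (over)
Week 28–Week 30: $26,200 + $67,100 + $91,600 = $184,900 (under)
Week 29–Week 31: $67,100 + $91,600 + $27,500 = $186,200 (under)
At least one window exceeds $198,000.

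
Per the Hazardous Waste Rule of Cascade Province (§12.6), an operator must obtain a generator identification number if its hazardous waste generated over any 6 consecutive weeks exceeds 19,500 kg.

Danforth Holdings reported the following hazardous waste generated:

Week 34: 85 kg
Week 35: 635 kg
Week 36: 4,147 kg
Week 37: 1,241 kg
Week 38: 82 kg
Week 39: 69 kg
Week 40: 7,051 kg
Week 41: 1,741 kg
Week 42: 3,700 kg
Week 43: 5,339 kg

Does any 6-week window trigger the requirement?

Week 34–Week 39: 85 kg + 635 kg + 4,147 kg + 1,241 kg + 82 kg + 69 kg = 6,259 kg (under)
Week 35–Week 40: 635 kg + 4,147 kg + 1,241 kg + 82 kg + 69 kg + 7,051 kg = 13,225 kg (under)
Week 36–Week 41: 4,147 kg + 1,241 kg + 82 kg + 69 kg + 7,051 kg + 1,741 kg = 14,331 kg (under)
Week 37–Week 42: 1,241 kg + 82 kg + 69 kg + 7,051 kg + 1,741 kg + 3,700 kg = 13,884 kg (under)
Week 38–Week 43: 82 kg + 69 kg + 7,051 kg + 1,741 kg + 3,700 kg + 5,339 kg = 17,982 kg (under)
No window exceeds 19,500 kg.

No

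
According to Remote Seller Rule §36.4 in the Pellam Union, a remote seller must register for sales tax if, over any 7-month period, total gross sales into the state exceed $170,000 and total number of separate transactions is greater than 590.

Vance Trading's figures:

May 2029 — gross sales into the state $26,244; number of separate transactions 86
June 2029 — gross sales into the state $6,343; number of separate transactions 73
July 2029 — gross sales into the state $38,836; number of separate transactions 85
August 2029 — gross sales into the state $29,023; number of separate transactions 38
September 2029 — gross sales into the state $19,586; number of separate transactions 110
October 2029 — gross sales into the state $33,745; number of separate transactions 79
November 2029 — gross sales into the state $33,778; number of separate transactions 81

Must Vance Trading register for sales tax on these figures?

Total gross sales into the state: $26,244 + $6,343 + $38,836 + $29,023 + $19,586 + $33,745 + $33,778 = $187,555 (> $170,000).
Total number of separate transactions: 86 + 73 + 85 + 38 + 110 + 79 + 81 = 552 (≤ 590).
The test is 'and': the rule requires both, and at least one is not exceeded.

No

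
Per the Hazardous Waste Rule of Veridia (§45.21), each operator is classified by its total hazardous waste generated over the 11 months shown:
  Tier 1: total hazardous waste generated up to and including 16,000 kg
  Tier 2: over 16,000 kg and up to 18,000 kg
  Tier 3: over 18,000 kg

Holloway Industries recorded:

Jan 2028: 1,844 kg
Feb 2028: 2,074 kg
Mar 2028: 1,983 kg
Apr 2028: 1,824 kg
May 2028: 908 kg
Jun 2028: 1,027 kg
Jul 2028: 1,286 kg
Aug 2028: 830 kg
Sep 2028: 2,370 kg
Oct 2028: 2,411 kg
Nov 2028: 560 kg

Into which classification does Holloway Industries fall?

Tier 2

Total hazardous waste generated: 1,844 kg + 2,074 kg + 1,983 kg + 1,824 kg + 908 kg + 1,027 kg + 1,286 kg + 830 kg + 2,370 kg + 2,411 kg + 560 kg = 17,117 kg.
16,000 kg < 17,117 kg ≤ 18,000 kg, so Tier 2 applies.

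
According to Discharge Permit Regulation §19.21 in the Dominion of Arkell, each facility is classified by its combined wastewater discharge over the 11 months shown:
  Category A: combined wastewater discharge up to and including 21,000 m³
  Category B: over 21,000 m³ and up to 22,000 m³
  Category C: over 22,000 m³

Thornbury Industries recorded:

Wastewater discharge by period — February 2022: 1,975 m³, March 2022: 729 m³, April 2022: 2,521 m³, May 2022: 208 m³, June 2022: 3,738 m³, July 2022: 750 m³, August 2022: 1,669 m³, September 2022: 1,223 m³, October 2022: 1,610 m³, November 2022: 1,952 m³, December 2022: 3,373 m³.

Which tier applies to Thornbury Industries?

Category A

Combined wastewater discharge: 1,975 m³ + 729 m³ + 2,521 m³ + 208 m³ + 3,738 m³ + 750 m³ + 1,669 m³ + 1,223 m³ + 1,610 m³ + 1,952 m³ + 3,373 m³ = 19,748 m³.
19,748 m³ ≤ 21,000 m³, so Category A applies.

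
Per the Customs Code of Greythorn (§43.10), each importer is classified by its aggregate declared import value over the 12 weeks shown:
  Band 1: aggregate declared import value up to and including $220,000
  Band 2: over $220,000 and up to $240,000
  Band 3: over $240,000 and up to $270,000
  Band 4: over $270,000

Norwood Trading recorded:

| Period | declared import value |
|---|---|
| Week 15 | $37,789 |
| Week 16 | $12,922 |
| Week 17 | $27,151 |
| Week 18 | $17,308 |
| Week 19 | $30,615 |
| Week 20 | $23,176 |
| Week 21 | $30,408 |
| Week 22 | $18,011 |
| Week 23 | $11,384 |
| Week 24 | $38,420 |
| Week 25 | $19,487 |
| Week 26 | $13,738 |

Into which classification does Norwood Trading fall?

Band 4

Aggregate declared import value: $37,789 + $12,922 + $27,151 + $17,308 + $30,615 + $23,176 + $30,408 + $18,011 + $11,384 + $38,420 + $19,487 + $13,738 = $280,409.
$280,409 > $270,000, so Band 4 applies.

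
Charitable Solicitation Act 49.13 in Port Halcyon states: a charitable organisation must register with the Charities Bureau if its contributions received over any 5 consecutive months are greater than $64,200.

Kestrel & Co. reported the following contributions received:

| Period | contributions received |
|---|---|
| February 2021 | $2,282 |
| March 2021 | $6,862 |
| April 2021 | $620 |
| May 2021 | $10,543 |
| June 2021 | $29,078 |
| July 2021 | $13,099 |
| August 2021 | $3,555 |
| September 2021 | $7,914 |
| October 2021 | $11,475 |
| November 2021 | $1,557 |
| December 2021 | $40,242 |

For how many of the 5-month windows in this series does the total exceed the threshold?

February 2021–June 2021: $2,282 + $6,862 + $620 + $10,543 + $29,078 = $49,385 (under)
March 2021–July 2021: $6,862 + $620 + $10,543 + $29,078 + $13,099 = $60,202 (under)
April 2021–August 2021: $620 + $10,543 + $29,078 + $13,099 + $3,555 = $56,895 (under)
May 2021–September 2021: $10,543 + $29,078 + $13,099 + $3,555 + $7,914 = $64,189 (under)
June 2021–October 2021: $29,078 + $13,099 + $3,555 + $7,914 + $11,475 = $65,121 (over)
July 2021–November 2021: $13,099 + $3,555 + $7,914 + $11,475 + $1,557 = $37,600 (under)
August 2021–December 2021: $3,555 + $7,914 + $11,475 + $1,557 + $40,242 = $64,743 (over)
2 windows exceed the threshold.

2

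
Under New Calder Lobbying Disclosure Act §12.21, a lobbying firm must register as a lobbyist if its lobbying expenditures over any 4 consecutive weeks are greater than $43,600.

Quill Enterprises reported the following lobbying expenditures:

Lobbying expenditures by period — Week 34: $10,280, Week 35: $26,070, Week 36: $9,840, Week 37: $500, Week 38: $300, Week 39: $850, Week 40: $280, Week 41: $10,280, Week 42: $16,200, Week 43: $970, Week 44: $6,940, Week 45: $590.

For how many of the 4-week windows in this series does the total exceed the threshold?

Week 34–Week 37: $10,280 + $26,070 + $9,840 + $500 = $46,690 (over)
Week 35–Week 38: $26,070 + $9,840 + $500 + $300 = $36,710 (under)
Week 36–Week 39: $9,840 + $500 + $300 + $850 = $11,490 (under)
Week 37–Week 40: $500 + $300 + $850 + $280 = $1,930 (under)
Week 38–Week 41: $300 + $850 + $280 + $10,280 = $11,710 (under)
Week 39–Week 42: $850 + $280 + $10,280 + $16,200 = $27,610 (under)
Week 40–Week 43: $280 + $10,280 + $16,200 + $970 = $27,730 (under)
Week 41–Week 44: $10,280 + $16,200 + $970 + $6,940 = $34,390 (under)
Week 42–Week 45: $16,200 + $970 + $6,940 + $590 = $24,700 (under)
1 window exceeds the threshold.

1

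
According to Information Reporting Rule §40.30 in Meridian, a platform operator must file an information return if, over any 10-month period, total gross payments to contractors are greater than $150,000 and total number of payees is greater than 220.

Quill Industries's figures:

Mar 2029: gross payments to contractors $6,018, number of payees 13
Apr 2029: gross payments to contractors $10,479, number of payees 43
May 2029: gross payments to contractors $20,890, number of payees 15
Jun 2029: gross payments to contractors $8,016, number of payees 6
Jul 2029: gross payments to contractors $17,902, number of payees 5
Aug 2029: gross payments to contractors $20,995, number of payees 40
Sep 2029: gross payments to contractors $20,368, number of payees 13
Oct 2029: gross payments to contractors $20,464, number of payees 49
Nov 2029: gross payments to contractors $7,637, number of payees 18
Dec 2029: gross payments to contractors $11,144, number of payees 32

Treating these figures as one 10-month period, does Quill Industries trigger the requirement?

No

Total gross payments to contractors: $6,018 + $10,479 + $20,890 + $8,016 + $17,902 + $20,995 + $20,368 + $20,464 + $7,637 + $11,144 = $143,913 (≤ $150,000).
Total number of payees: 13 + 43 + 15 + 6 + 5 + 40 + 13 + 49 + 18 + 32 = 234 (> 220).
The test is 'and': the rule requires both, and at least one is not exceeded.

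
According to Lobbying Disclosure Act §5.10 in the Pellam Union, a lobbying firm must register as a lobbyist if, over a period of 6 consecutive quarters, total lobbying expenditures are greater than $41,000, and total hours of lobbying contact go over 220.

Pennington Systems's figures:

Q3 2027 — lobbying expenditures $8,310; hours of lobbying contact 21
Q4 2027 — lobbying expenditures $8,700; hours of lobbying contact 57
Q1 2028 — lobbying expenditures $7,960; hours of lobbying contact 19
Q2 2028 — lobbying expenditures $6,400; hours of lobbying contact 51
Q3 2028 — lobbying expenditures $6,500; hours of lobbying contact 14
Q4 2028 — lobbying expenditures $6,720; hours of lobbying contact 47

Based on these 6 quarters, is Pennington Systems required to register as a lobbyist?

No

Total lobbying expenditures: $8,310 + $8,700 + $7,960 + $6,400 + $6,500 + $6,720 = $44,590 (> $41,000).
Total hours of lobbying contact: 21 + 57 + 19 + 51 + 14 + 47 = 209 (≤ 220).
The test is 'and': the rule requires both, and at least one is not exceeded.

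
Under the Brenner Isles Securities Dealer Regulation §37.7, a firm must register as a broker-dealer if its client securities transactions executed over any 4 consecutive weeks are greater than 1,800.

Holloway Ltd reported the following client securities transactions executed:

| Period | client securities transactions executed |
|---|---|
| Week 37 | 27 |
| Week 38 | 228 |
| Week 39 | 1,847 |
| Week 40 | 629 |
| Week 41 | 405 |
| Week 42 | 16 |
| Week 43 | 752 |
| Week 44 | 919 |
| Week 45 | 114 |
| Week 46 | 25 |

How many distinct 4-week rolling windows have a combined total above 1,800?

Week 37–Week 40: 27 + 228 + 1,847 + 629 = 2,731 (over)
Week 38–Week 41: 228 + 1,847 + 629 + 405 = 3,109 (over)
Week 39–Week 42: 1,847 + 629 + 405 + 16 = 2,897 (over)
Week 40–Week 43: 629 + 405 + 16 + 752 = 1,802 (over)
Week 41–Week 44: 405 + 16 + 752 + 919 = 2,092 (over)
Week 42–Week 45: 16 + 752 + 919 + 114 = 1,801 (over)
Week 43–Week 46: 752 + 919 + 114 + 25 = 1,810 (over)
7 windows exceed the threshold.

7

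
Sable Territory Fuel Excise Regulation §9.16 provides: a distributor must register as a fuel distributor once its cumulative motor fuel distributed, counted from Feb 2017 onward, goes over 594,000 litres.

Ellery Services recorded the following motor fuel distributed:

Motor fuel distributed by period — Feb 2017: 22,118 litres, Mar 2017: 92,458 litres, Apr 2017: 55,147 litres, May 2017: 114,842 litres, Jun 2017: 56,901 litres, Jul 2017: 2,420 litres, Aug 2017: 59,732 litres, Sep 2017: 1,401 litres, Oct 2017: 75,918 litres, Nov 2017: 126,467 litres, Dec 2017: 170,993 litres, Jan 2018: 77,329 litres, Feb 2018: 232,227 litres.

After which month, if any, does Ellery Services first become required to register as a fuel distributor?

Nov 2017

Through Feb 2017: 22,118 litres
Through Mar 2017: 114,576 litres
Through Apr 2017: 169,723 litres
Through May 2017: 284,565 litres
Through Jun 2017: 341,466 litres
Through Jul 2017: 343,886 litres
Through Aug 2017: 403,618 litres
Through Sep 2017: 405,019 litres
Through Oct 2017: 480,937 litres
Through Nov 2017: 607,404 litres ← exceeds threshold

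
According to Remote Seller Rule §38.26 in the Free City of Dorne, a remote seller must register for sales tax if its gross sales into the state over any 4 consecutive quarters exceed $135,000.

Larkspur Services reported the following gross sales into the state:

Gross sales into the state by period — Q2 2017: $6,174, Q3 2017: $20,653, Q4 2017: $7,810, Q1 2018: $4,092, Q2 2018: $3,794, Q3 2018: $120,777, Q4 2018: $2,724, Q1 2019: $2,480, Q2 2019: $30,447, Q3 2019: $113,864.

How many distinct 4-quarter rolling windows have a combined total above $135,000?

Q2 2017–Q1 2018: $6,174 + $20,653 + $7,810 + $4,092 = $38,729 (under)
Q3 2017–Q2 2018: $20,653 + $7,810 + $4,092 + $3,794 = $36,349 (under)
Q4 2017–Q3 2018: $7,810 + $4,092 + $3,794 + $120,777 = $136,473 (over)
Q1 2018–Q4 2018: $4,092 + $3,794 + $120,777 + $2,724 = $131,387 (under)
Q2 2018–Q1 2019: $3,794 + $120,777 + $2,724 + $2,480 = $129,775 (under)
Q3 2018–Q2 2019: $120,777 + $2,724 + $2,480 + $30,447 = $156,428 (over)
Q4 2018–Q3 2019: $2,724 + $2,480 + $30,447 + $113,864 = $149,515 (over)
3 windows exceed the threshold.

3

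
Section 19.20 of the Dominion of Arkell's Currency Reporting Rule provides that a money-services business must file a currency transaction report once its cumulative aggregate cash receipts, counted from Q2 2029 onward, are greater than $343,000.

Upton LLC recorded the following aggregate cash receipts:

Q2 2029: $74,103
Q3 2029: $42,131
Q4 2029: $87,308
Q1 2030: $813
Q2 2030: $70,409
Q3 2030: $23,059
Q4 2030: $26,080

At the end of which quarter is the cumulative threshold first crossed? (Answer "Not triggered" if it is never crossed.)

Not triggered

Through Q2 2029: $74,103
Through Q3 2029: $116,234
Through Q4 2029: $203,542
Through Q1 2030: $204,355
Through Q2 2030: $274,764
Through Q3 2030: $297,823
Through Q4 2030: $323,903
Final cumulative total $323,903 ≤ $343,000; the threshold is never exceeded.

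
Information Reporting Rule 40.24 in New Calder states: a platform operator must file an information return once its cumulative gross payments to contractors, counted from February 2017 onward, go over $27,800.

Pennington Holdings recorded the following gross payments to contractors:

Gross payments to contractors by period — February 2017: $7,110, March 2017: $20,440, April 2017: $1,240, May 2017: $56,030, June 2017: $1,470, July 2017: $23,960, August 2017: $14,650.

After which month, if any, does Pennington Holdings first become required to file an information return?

April 2017

Through February 2017: $7,110
Through March 2017: $27,550
Through April 2017: $28,790 ← exceeds threshold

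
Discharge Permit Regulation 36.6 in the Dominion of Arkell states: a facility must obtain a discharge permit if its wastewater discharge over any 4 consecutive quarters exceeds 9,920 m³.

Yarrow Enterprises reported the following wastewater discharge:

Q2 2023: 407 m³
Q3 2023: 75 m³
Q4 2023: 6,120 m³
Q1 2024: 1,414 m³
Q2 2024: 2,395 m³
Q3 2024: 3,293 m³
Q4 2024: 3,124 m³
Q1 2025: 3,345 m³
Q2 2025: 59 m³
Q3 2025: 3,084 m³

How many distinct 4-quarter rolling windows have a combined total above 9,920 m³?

4

Q2 2023–Q1 2024: 407 m³ + 75 m³ + 6,120 m³ + 1,414 m³ = 8,016 m³ (under)
Q3 2023–Q2 2024: 75 m³ + 6,120 m³ + 1,414 m³ + 2,395 m³ = 10,004 m³ (over)
Q4 2023–Q3 2024: 6,120 m³ + 1,414 m³ + 2,395 m³ + 3,293 m³ = 13,222 m³ (over)
Q1 2024–Q4 2024: 1,414 m³ + 2,395 m³ + 3,293 m³ + 3,124 m³ = 10,226 m³ (over)
Q2 2024–Q1 2025: 2,395 m³ + 3,293 m³ + 3,124 m³ + 3,345 m³ = 12,157 m³ (over)
Q3 2024–Q2 2025: 3,293 m³ + 3,124 m³ + 3,345 m³ + 59 m³ = 9,821 m³ (under)
Q4 2024–Q3 2025: 3,124 m³ + 3,345 m³ + 59 m³ + 3,084 m³ = 9,612 m³ (under)
4 windows exceed the threshold.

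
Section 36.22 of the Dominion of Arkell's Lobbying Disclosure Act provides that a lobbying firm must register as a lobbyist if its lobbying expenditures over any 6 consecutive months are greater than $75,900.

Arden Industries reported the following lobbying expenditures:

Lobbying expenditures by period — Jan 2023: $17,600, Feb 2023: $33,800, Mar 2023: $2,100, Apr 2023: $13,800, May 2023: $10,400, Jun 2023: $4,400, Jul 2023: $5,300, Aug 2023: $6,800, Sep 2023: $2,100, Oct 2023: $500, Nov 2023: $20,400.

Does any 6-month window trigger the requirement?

Jan 2023–Jun 2023: $17,600 + $33,800 + $2,100 + $13,800 + $10,400 + $4,400 = $82,100 (over)
Feb 2023–Jul 2023: $33,800 + $2,100 + $13,800 + $10,400 + $4,400 + $5,300 = $69,800 (under)
Mar 2023–Aug 2023: $2,100 + $13,800 + $10,400 + $4,400 + $5,300 + $6,800 = $42,800 (under)
Apr 2023–Sep 2023: $13,800 + $10,400 + $4,400 + $5,300 + $6,800 + $2,100 = $42,800 (under)
May 2023–Oct 2023: $10,400 + $4,400 + $5,300 + $6,800 + $2,100 + $500 = $29,500 (under)
Jun 2023–Nov 2023: $4,400 + $5,300 + $6,800 + $2,100 + $500 + $20,400 = $39,500 (under)
At least one window exceeds $75,900.

Yes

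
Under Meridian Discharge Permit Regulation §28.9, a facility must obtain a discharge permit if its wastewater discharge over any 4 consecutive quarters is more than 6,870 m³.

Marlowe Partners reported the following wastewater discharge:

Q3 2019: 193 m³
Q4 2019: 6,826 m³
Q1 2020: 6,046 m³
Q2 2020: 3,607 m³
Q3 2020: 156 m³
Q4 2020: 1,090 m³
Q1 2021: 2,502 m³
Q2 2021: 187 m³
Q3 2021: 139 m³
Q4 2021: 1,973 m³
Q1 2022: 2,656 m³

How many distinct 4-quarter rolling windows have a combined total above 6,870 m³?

4

Q3 2019–Q2 2020: 193 m³ + 6,826 m³ + 6,046 m³ + 3,607 m³ = 16,672 m³ (over)
Q4 2019–Q3 2020: 6,826 m³ + 6,046 m³ + 3,607 m³ + 156 m³ = 16,635 m³ (over)
Q1 2020–Q4 2020: 6,046 m³ + 3,607 m³ + 156 m³ + 1,090 m³ = 10,899 m³ (over)
Q2 2020–Q1 2021: 3,607 m³ + 156 m³ + 1,090 m³ + 2,502 m³ = 7,355 m³ (over)
Q3 2020–Q2 2021: 156 m³ + 1,090 m³ + 2,502 m³ + 187 m³ = 3,935 m³ (under)
Q4 2020–Q3 2021: 1,090 m³ + 2,502 m³ + 187 m³ + 139 m³ = 3,918 m³ (under)
Q1 2021–Q4 2021: 2,502 m³ + 187 m³ + 139 m³ + 1,973 m³ = 4,801 m³ (under)
Q2 2021–Q1 2022: 187 m³ + 139 m³ + 1,973 m³ + 2,656 m³ = 4,955 m³ (under)
4 windows exceed the threshold.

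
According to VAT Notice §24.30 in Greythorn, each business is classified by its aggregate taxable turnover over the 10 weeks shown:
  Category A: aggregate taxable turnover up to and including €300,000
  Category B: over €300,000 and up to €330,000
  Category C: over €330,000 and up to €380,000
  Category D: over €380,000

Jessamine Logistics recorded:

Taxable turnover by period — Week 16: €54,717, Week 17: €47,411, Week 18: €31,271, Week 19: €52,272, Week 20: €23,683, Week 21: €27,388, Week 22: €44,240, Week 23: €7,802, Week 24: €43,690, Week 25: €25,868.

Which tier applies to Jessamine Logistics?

Category C

Aggregate taxable turnover: €54,717 + €47,411 + €31,271 + €52,272 + €23,683 + €27,388 + €44,240 + €7,802 + €43,690 + €25,868 = €358,342.
€330,000 < €358,342 ≤ €380,000, so Category C applies.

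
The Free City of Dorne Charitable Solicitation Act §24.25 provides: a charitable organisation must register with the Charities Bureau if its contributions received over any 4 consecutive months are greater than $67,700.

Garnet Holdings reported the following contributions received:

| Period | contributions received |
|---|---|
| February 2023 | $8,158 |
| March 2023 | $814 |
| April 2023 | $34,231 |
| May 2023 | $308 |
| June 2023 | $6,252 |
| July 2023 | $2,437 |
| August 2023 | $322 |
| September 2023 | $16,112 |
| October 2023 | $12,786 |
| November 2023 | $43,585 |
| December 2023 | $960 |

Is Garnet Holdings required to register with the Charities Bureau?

Yes

February 2023–May 2023: $8,158 + $814 + $34,231 + $308 = $43,511 (under)
March 2023–June 2023: $814 + $34,231 + $308 + $6,252 = $41,605 (under)
April 2023–July 2023: $34,231 + $308 + $6,252 + $2,437 = $43,228 (under)
May 2023–August 2023: $308 + $6,252 + $2,437 + $322 = $9,319 (under)
June 2023–September 2023: $6,252 + $2,437 + $322 + $16,112 = $25,123 (under)
July 2023–October 2023: $2,437 + $322 + $16,112 + $12,786 = $31,657 (under)
August 2023–November 2023: $322 + $16,112 + $12,786 + $43,585 = $72,805 (over)
September 2023–December 2023: $16,112 + $12,786 + $43,585 + $960 = $73,443 (over)
At least one window exceeds $67,700.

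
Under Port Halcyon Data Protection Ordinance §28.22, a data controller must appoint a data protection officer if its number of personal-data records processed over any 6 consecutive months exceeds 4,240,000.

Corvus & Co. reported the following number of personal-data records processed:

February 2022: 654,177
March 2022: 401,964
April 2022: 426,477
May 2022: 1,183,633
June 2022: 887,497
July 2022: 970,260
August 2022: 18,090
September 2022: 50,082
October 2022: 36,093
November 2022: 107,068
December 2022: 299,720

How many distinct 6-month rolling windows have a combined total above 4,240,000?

February 2022–July 2022: 654,177 + 401,964 + 426,477 + 1,183,633 + 887,497 + 970,260 = 4,524,008 (over)
March 2022–August 2022: 401,964 + 426,477 + 1,183,633 + 887,497 + 970,260 + 18,090 = 3,887,921 (under)
April 2022–September 2022: 426,477 + 1,183,633 + 887,497 + 970,260 + 18,090 + 50,082 = 3,536,039 (under)
May 2022–October 2022: 1,183,633 + 887,497 + 970,260 + 18,090 + 50,082 + 36,093 = 3,145,655 (under)
June 2022–November 2022: 887,497 + 970,260 + 18,090 + 50,082 + 36,093 + 107,068 = 2,069,090 (under)
July 2022–December 2022: 970,260 + 18,090 + 50,082 + 36,093 + 107,068 + 299,720 = 1,481,313 (under)
1 window exceeds the threshold.

1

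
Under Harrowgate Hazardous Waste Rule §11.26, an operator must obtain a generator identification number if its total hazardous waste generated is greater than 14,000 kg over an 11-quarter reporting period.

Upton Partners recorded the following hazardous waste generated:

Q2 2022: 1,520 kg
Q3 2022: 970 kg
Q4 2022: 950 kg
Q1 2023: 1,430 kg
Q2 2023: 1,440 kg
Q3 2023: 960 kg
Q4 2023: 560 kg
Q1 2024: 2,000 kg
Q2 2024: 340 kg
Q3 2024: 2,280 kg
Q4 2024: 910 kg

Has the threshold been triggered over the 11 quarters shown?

Total hazardous waste generated: 1,520 kg + 970 kg + 950 kg + 1,430 kg + 1,440 kg + 960 kg + 560 kg + 2,000 kg + 340 kg + 2,280 kg + 910 kg = 13,360 kg.
13,360 kg ≤ 14,000 kg, so the threshold is not exceeded.

No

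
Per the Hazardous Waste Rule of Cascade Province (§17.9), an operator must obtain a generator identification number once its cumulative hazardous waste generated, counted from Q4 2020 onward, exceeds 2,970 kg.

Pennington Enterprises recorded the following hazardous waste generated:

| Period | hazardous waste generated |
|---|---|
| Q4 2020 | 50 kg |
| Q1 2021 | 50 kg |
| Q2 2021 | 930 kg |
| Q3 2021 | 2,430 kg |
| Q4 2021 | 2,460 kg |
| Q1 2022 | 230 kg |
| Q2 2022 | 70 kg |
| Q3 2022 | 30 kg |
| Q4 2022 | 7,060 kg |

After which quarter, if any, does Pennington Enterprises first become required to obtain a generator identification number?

Q3 2021

Through Q4 2020: 50 kg
Through Q1 2021: 100 kg
Through Q2 2021: 1,030 kg
Through Q3 2021: 3,460 kg ← exceeds threshold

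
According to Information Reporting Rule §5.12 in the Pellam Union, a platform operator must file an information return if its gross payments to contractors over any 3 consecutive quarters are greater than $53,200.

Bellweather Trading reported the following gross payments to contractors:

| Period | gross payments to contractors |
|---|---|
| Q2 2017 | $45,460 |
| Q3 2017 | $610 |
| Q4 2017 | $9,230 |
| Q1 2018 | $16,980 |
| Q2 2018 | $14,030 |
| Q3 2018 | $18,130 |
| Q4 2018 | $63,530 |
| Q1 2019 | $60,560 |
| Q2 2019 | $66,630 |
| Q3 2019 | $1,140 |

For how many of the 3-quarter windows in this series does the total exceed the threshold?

Q2 2017–Q4 2017: $45,460 + $610 + $9,230 = $55,300 (over)
Q3 2017–Q1 2018: $610 + $9,230 + $16,980 = $26,820 (under)
Q4 2017–Q2 2018: $9,230 + $16,980 + $14,030 = $40,240 (under)
Q1 2018–Q3 2018: $16,980 + $14,030 + $18,130 = $49,140 (under)
Q2 2018–Q4 2018: $14,030 + $18,130 + $63,530 = $95,690 (over)
Q3 2018–Q1 2019: $18,130 + $63,530 + $60,560 = $142,220 (over)
Q4 2018–Q2 2019: $63,530 + $60,560 + $66,630 = $190,720 (over)
Q1 2019–Q3 2019: $60,560 + $66,630 + $1,140 = $128,330 (over)
5 windows exceed the threshold.

5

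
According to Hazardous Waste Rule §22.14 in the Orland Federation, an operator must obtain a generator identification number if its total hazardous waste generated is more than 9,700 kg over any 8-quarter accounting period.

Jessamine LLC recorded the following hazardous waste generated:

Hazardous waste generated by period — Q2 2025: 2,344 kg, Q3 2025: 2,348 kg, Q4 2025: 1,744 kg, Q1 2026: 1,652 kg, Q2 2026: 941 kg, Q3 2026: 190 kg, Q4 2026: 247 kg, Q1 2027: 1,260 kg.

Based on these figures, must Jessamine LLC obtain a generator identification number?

Total hazardous waste generated: 2,344 kg + 2,348 kg + 1,744 kg + 1,652 kg + 941 kg + 190 kg + 247 kg + 1,260 kg = 10,726 kg.
10,726 kg > 9,700 kg, so the threshold is exceeded.

Yes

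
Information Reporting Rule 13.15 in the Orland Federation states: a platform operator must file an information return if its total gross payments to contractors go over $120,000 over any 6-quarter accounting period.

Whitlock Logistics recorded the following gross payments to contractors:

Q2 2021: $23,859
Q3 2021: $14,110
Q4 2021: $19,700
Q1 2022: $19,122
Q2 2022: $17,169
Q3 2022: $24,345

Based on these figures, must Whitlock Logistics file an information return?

Total gross payments to contractors: $23,859 + $14,110 + $19,700 + $19,122 + $17,169 + $24,345 = $118,305.
$118,305 ≤ $120,000, so the threshold is not exceeded.

No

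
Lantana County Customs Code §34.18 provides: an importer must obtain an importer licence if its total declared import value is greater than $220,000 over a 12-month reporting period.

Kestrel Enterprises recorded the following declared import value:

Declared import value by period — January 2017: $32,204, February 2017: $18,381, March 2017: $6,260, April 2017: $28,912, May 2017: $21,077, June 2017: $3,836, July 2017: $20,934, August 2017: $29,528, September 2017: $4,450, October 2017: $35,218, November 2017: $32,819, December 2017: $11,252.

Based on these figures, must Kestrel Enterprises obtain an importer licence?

Total declared import value: $32,204 + $18,381 + $6,260 + $28,912 + $21,077 + $3,836 + $20,934 + $29,528 + $4,450 + $35,218 + $32,819 + $11,252 = $244,871.
$244,871 > $220,000, so the threshold is exceeded.

Yes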